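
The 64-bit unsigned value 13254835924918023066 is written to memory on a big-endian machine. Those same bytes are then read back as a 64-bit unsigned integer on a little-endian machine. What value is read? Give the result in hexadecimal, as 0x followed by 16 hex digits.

13254835924918023066 in 64-bit hexadecimal is 0xB7F2A30BECD3339A.
Stored big-endian, the bytes at ascending addresses are B7 F2 A3 0B EC D3 33 9A.
Read back as little-endian, the first byte is least significant, giving 0x9A33D3EC0BA3F2B7.

0x9A33D3EC0BA3F2B7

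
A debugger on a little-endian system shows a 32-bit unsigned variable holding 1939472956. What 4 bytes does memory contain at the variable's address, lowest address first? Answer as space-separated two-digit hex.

1939472956 in hexadecimal, padded to 32 bits, is 0x739A023C.
Split into bytes (most-significant first): 73 9A 02 3C.
Little-endian stores the least-significant byte at the lowest address.
So at ascending addresses the bytes are 3C 02 9A 73.

3C 02 9A 73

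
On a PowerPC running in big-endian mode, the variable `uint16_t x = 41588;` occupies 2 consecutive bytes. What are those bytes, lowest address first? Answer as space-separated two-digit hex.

A2 74

41588 in hexadecimal, padded to 16 bits, is 0xA274.
Split into bytes (most-significant first): A2 74.
Big-endian stores the most-significant byte at the lowest address.
So the memory order matches the most-significant-first order: A2 74.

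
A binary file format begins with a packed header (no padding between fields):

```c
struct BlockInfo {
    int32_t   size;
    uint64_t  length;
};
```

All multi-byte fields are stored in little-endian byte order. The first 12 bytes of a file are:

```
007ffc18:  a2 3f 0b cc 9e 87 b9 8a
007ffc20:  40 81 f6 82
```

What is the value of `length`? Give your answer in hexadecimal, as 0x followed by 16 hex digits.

0x82F681408AB9879E

`length` follows `size` (4 bytes), so it starts at byte offset 4 and occupies 8 bytes.
Bytes at offsets 4..11: 9E 87 B9 8A 40 81 F6 82.
In little-endian order the low byte comes first in memory.
Reassemble most-significant byte first: 82 F6 81 40 8A B9 87 9E → 0x82F681408AB9879E.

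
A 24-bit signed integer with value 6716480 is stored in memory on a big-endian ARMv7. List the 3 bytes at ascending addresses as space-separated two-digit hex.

66 7C 40

6716480 in hexadecimal, padded to 24 bits, is 0x667C40.
Split into bytes (most-significant first): 66 7C 40.
In big-endian order the high byte comes first in memory.
So the memory order matches the most-significant-first order: 66 7C 40.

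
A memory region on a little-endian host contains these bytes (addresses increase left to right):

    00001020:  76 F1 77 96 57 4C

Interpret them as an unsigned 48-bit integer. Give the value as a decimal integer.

In little-endian order the low byte comes first in memory.
Reassemble most-significant byte first: 4C 57 96 77 F1 76 → 0x4C579677F176.
0x4C579677F176 = 83939070308726.

83939070308726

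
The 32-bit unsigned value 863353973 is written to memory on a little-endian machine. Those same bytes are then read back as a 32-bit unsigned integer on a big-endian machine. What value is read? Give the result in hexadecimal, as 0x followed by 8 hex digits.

863353973 in 32-bit hexadecimal is 0x3375BC75.
Stored little-endian, the bytes at ascending addresses are 75 BC 75 33.
Read back as big-endian, the last byte is least significant, giving 0x75BC7533.

0x75BC7533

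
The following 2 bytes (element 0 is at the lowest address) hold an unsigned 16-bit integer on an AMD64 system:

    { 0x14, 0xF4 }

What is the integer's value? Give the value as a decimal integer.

Little-endian: lowest address holds the least-significant byte.
Reassemble most-significant byte first: F4 14 → 0xF414.
0xF414 = 62484.

62484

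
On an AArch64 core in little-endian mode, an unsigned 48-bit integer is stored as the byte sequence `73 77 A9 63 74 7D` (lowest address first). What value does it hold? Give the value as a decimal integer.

Little-endian: lowest address holds the least-significant byte.
Reassemble most-significant byte first: 7D 74 63 A9 77 73 → 0x7D7463A97773.
0x7D7463A97773 = 137938841728883.

137938841728883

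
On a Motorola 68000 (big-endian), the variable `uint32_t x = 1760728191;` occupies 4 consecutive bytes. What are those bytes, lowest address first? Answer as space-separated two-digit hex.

68 F2 94 7F

1760728191 in hexadecimal, padded to 32 bits, is 0x68F2947F.
Split into bytes (most-significant first): 68 F2 94 7F.
In big-endian order the high byte comes first in memory.
So the memory order matches the most-significant-first order: 68 F2 94 7F.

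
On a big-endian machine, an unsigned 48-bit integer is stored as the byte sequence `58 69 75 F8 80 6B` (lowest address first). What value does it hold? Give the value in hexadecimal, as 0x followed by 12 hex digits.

0x586975F8806B

In big-endian order the high byte comes first in memory.
The bytes are already most-significant first: 0x586975F8806B.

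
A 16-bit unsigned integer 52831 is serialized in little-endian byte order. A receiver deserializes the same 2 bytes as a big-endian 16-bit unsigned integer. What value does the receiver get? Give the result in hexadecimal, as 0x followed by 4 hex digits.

52831 in 16-bit hexadecimal is 0xCE5F.
Stored little-endian, the bytes at ascending addresses are 5F CE.
Read back as big-endian, the last byte is least significant, giving 0x5FCE.

0x5FCE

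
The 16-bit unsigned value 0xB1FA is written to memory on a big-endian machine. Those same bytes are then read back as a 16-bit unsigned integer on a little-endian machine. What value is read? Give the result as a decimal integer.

Stored big-endian, the bytes at ascending addresses are B1 FA.
Read back as little-endian, the first byte is least significant, giving 0xFAB1.
0xFAB1 = 64177.

64177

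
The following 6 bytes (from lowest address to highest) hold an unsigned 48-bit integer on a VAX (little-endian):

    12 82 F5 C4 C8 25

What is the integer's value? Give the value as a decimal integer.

Little-endian stores the least-significant byte at the lowest address.
Reassemble most-significant byte first: 25 C8 C4 F5 82 12 → 0x25C8C4F58212.
0x25C8C4F58212 = 41544228110866.

41544228110866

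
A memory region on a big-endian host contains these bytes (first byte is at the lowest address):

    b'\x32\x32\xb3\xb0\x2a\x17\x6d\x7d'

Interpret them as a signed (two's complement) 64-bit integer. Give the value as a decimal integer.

Big-endian: lowest address holds the most-significant byte.
The bytes are already most-significant first: 0x3232B3B02A176D7D.
0x3232B3B02A176D7D = 3617151019933724029.

3617151019933724029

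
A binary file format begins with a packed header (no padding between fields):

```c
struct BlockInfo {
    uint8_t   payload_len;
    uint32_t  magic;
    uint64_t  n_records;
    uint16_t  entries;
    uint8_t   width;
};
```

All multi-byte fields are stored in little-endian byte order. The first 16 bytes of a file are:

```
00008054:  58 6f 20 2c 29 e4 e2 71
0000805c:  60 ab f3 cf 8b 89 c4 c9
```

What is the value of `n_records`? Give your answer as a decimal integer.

`n_records` follows `payload_len` (1 B), `magic` (4 B), so it starts at offset 1 + 4 = 5 and occupies 8 bytes.
Bytes at offsets 5..12: E4 E2 71 60 AB F3 CF 8B.
In little-endian order the low byte comes first in memory.
Reassemble most-significant byte first: 8B CF F3 AB 60 71 E2 E4 → 0x8BCFF3AB6071E2E4.
0x8BCFF3AB6071E2E4 = 10074538808834122468.

10074538808834122468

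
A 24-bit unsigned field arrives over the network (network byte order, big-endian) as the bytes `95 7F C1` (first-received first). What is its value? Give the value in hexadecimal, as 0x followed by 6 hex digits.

0x957FC1

Big-endian: lowest address holds the most-significant byte.
The bytes are already most-significant first: 0x957FC1.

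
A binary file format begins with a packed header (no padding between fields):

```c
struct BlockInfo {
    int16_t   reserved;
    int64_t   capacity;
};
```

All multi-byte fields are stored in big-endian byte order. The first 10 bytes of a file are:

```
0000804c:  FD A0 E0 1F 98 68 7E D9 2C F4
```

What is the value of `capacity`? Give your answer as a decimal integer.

`capacity` follows `reserved` (2 bytes), so it starts at byte offset 2 and occupies 8 bytes.
Bytes at offsets 2..9: E0 1F 98 68 7E D9 2C F4.
Big-endian: lowest address holds the most-significant byte.
The bytes are already most-significant first: 0xE01F98687ED92CF4.
Top bit is set, so as a signed 64-bit value this is 0xE01F98687ED92CF4 − 2^64 = -2296949710363480844.

-2296949710363480844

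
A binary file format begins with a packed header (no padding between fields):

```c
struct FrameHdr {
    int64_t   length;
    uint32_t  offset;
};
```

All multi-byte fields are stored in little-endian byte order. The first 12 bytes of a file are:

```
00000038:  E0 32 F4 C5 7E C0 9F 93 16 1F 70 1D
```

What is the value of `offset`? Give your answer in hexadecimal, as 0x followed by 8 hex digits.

`offset` follows `length` (8 bytes), so it starts at byte offset 8 and occupies 4 bytes.
Bytes at offsets 8..11: 16 1F 70 1D.
In little-endian order the low byte comes first in memory.
Reassemble most-significant byte first: 1D 70 1F 16 → 0x1D701F16.

0x1D701F16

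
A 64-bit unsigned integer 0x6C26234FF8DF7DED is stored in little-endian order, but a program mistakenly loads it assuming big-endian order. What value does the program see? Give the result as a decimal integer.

Stored little-endian, the bytes at ascending addresses are ED 7D DF F8 4F 23 26 6C.
Read back as big-endian, the last byte is least significant, giving 0xED7DDFF84F23266C.
0xED7DDFF84F23266C = 17113080416650339948.

17113080416650339948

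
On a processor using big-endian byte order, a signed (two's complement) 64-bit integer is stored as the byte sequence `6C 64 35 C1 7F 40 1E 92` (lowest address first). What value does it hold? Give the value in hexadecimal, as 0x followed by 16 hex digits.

0x6C6435C17F401E92

Big-endian: lowest address holds the most-significant byte.
The bytes are already most-significant first: 0x6C6435C17F401E92.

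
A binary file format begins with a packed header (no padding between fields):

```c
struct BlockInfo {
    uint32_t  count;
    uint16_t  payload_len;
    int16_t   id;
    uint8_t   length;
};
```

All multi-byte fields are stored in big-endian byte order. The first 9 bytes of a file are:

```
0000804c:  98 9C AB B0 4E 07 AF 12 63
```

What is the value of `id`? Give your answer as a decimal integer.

`id` follows `count` (4 B), `payload_len` (2 B), so it starts at offset 4 + 2 = 6 and occupies 2 bytes.
Bytes at offsets 6..7: AF 12.
In big-endian order the high byte comes first in memory.
The bytes are already most-significant first: 0xAF12.
Top bit is set, so as a signed 16-bit value this is 0xAF12 − 2^16 = -20718.

-20718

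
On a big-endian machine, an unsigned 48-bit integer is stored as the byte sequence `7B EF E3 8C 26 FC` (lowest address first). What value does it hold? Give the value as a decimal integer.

136270245013244

Big-endian: lowest address holds the most-significant byte.
The bytes are already most-significant first: 0x7BEFE38C26FC.
0x7BEFE38C26FC = 136270245013244.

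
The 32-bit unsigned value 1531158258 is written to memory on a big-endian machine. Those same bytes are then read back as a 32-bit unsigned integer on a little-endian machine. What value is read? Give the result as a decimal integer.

4070458203

1531158258 in 32-bit hexadecimal is 0x5B439EF2.
Stored big-endian, the bytes at ascending addresses are 5B 43 9E F2.
Read back as little-endian, the first byte is least significant, giving 0xF29E435B.
0xF29E435B = 4070458203.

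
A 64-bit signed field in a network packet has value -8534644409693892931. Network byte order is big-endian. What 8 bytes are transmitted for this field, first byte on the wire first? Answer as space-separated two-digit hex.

89 8E DA 20 BB EC 0E BD

Two's complement of -8534644409693892931 in 64 bits: 8534644409693892931 = 0x767125DF4413F143; invert → 0x898EDA20BBEC0EBC; add 1 → 0x898EDA20BBEC0EBD.
Split into bytes (most-significant first): 89 8E DA 20 BB EC 0E BD.
Big-endian: lowest address holds the most-significant byte.
So the memory order matches the most-significant-first order: 89 8E DA 20 BB EC 0E BD.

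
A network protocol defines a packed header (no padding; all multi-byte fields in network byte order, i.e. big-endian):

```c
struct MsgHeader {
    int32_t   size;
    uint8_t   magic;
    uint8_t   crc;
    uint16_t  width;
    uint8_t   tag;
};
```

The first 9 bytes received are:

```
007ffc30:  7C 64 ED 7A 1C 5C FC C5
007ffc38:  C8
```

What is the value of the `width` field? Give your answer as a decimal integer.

`width` follows `size` (4 B), `magic` (1 B), `crc` (1 B), so it starts at offset 4 + 1 + 1 = 6 and occupies 2 bytes.
Bytes at offsets 6..7: FC C5.
In big-endian order the high byte comes first in memory.
The bytes are already most-significant first: 0xFCC5.
0xFCC5 = 64709.

64709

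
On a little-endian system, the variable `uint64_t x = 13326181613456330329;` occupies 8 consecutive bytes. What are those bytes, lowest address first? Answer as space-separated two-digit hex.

13326181613456330329 in hexadecimal, padded to 64 bits, is 0xB8F01B9282680E59.
Split into bytes (most-significant first): B8 F0 1B 92 82 68 0E 59.
In little-endian order the low byte comes first in memory.
So at ascending addresses the bytes are 59 0E 68 82 92 1B F0 B8.

59 0E 68 82 92 1B F0 B8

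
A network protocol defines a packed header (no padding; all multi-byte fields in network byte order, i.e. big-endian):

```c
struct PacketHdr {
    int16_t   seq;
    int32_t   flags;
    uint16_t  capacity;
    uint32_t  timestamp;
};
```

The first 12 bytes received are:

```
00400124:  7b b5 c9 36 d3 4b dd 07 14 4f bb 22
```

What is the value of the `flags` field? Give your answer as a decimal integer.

`flags` follows `seq` (2 bytes), so it starts at byte offset 2 and occupies 4 bytes.
Bytes at offsets 2..5: C9 36 D3 4B.
Big-endian: lowest address holds the most-significant byte.
The bytes are already most-significant first: 0xC936D34B.
Top bit is set, so as a signed 32-bit value this is 0xC936D34B − 2^32 = -919153845.

-919153845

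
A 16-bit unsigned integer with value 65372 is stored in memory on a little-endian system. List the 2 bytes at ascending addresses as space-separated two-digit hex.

65372 in hexadecimal, padded to 16 bits, is 0xFF5C.
Split into bytes (most-significant first): FF 5C.
In little-endian order the low byte comes first in memory.
So at ascending addresses the bytes are 5C FF.

5C FF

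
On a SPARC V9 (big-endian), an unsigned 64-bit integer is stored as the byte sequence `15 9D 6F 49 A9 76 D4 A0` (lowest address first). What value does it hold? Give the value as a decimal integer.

Big-endian stores the most-significant byte at the lowest address.
The bytes are already most-significant first: 0x159D6F49A976D4A0.
0x159D6F49A976D4A0 = 1557523408306492576.

1557523408306492576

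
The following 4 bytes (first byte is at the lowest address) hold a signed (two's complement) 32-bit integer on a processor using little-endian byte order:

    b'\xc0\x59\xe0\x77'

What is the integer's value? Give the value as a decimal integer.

In little-endian order the low byte comes first in memory.
Reassemble most-significant byte first: 77 E0 59 C0 → 0x77E059C0.
0x77E059C0 = 2011191744.

2011191744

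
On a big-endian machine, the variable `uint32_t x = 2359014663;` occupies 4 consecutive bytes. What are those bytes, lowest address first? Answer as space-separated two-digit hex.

2359014663 in hexadecimal, padded to 32 bits, is 0x8C9BB507.
Split into bytes (most-significant first): 8C 9B B5 07.
Big-endian: lowest address holds the most-significant byte.
So the memory order matches the most-significant-first order: 8C 9B B5 07.

8C 9B B5 07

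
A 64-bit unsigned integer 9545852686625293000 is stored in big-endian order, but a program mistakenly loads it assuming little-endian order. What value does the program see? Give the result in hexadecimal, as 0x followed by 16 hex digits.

0xC842824071AE7984

9545852686625293000 in 64-bit hexadecimal is 0x8479AE71408242C8.
Stored big-endian, the bytes at ascending addresses are 84 79 AE 71 40 82 42 C8.
Read back as little-endian, the first byte is least significant, giving 0xC842824071AE7984.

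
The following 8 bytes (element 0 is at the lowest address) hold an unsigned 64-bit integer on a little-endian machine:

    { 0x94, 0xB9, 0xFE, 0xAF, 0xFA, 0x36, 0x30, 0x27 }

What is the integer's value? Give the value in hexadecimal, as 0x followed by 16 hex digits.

Little-endian stores the least-significant byte at the lowest address.
Reassemble most-significant byte first: 27 30 36 FA AF FE B9 94 → 0x273036FAAFFEB994.

0x273036FAAFFEB994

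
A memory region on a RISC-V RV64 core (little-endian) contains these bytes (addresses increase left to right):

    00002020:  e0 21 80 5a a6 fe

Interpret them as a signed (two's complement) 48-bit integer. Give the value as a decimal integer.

In little-endian order the low byte comes first in memory.
Reassemble most-significant byte first: FE A6 5A 80 21 E0 → 0xFEA65A8021E0.
Top bit is set, so as a signed 48-bit value this is 0xFEA65A8021E0 − 2^48 = -1484540337696.

-1484540337696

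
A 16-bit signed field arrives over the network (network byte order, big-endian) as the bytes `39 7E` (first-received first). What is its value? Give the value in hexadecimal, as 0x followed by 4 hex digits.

In big-endian order the high byte comes first in memory.
The bytes are already most-significant first: 0x397E.

0x397E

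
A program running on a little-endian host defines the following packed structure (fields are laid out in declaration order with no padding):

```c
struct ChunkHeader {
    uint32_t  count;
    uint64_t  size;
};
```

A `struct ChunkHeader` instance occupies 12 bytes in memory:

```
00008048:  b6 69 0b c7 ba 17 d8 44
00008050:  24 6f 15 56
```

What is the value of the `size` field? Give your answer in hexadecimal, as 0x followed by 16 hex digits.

0x56156F2444D817BA

`size` follows `count` (4 bytes), so it starts at byte offset 4 and occupies 8 bytes.
Bytes at offsets 4..11: BA 17 D8 44 24 6F 15 56.
In little-endian order the low byte comes first in memory.
Reassemble most-significant byte first: 56 15 6F 24 44 D8 17 BA → 0x56156F2444D817BA.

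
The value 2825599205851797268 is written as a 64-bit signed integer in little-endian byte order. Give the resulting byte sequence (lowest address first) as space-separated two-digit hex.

2825599205851797268 in hexadecimal, padded to 64 bits, is 0x27368B81CE6C1714.
Split into bytes (most-significant first): 27 36 8B 81 CE 6C 17 14.
Little-endian: lowest address holds the least-significant byte.
So at ascending addresses the bytes are 14 17 6C CE 81 8B 36 27.

14 17 6C CE 81 8B 36 27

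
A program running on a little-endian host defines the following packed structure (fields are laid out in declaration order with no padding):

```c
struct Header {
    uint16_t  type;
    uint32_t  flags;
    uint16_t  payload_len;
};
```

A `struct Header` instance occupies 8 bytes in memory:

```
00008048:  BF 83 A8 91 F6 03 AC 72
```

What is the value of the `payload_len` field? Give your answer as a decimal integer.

`payload_len` follows `type` (2 B), `flags` (4 B), so it starts at offset 2 + 4 = 6 and occupies 2 bytes.
Bytes at offsets 6..7: AC 72.
In little-endian order the low byte comes first in memory.
Reassemble most-significant byte first: 72 AC → 0x72AC.
0x72AC = 29356.

29356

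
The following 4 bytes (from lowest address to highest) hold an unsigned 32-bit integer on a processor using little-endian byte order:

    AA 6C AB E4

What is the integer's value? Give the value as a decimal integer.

3836439722

Little-endian: lowest address holds the least-significant byte.
Reassemble most-significant byte first: E4 AB 6C AA → 0xE4AB6CAA.
0xE4AB6CAA = 3836439722.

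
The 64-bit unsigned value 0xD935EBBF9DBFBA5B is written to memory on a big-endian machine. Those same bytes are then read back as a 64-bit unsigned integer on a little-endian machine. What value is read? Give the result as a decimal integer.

6609806087370257881

Stored big-endian, the bytes at ascending addresses are D9 35 EB BF 9D BF BA 5B.
Read back as little-endian, the first byte is least significant, giving 0x5BBABF9DBFEB35D9.
0x5BBABF9DBFEB35D9 = 6609806087370257881.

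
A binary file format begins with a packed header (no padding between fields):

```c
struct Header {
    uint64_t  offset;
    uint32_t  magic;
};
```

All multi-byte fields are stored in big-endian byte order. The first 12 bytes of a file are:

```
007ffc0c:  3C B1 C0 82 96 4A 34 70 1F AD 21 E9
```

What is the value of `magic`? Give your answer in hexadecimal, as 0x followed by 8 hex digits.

0x1FAD21E9

`magic` follows `offset` (8 bytes), so it starts at byte offset 8 and occupies 4 bytes.
Bytes at offsets 8..11: 1F AD 21 E9.
In big-endian order the high byte comes first in memory.
The bytes are already most-significant first: 0x1FAD21E9.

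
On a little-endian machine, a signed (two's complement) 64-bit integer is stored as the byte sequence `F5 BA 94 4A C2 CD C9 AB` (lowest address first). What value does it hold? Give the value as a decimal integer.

-6068092788546422027

In little-endian order the low byte comes first in memory.
Reassemble most-significant byte first: AB C9 CD C2 4A 94 BA F5 → 0xABC9CDC24A94BAF5.
Top bit is set, so as a signed 64-bit value this is 0xABC9CDC24A94BAF5 − 2^64 = -6068092788546422027.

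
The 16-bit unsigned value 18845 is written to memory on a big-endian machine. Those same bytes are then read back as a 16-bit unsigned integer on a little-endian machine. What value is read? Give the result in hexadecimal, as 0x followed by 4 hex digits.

0x9D49

18845 in 16-bit hexadecimal is 0x499D.
Stored big-endian, the bytes at ascending addresses are 49 9D.
Read back as little-endian, the first byte is least significant, giving 0x9D49.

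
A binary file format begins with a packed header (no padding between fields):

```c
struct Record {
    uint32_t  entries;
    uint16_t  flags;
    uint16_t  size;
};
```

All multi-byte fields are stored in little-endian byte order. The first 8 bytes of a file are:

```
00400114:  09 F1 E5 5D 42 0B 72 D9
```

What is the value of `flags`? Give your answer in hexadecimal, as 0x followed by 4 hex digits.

0x0B42

`flags` follows `entries` (4 bytes), so it starts at byte offset 4 and occupies 2 bytes.
Bytes at offsets 4..5: 42 0B.
Little-endian stores the least-significant byte at the lowest address.
Reassemble most-significant byte first: 0B 42 → 0x0B42.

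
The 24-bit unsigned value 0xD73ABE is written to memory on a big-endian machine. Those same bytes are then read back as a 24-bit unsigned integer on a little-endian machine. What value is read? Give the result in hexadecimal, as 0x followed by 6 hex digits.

0xBE3AD7

Stored big-endian, the bytes at ascending addresses are D7 3A BE.
Read back as little-endian, the first byte is least significant, giving 0xBE3AD7.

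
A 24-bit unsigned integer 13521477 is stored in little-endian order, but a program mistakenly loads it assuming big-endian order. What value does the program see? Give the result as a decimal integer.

4543182

13521477 in 24-bit hexadecimal is 0xCE5245.
Stored little-endian, the bytes at ascending addresses are 45 52 CE.
Read back as big-endian, the last byte is least significant, giving 0x4552CE.
0x4552CE = 4543182.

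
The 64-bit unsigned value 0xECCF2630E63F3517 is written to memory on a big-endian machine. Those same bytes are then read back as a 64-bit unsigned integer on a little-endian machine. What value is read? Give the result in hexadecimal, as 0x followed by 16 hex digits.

0x17353FE63026CFEC

Stored big-endian, the bytes at ascending addresses are EC CF 26 30 E6 3F 35 17.
Read back as little-endian, the first byte is least significant, giving 0x17353FE63026CFEC.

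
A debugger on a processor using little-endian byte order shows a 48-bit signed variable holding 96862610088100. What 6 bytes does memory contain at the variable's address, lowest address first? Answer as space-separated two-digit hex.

96862610088100 in hexadecimal, padded to 48 bits, is 0x5818957760A4.
Split into bytes (most-significant first): 58 18 95 77 60 A4.
Little-endian: lowest address holds the least-significant byte.
So at ascending addresses the bytes are A4 60 77 95 18 58.

A4 60 77 95 18 58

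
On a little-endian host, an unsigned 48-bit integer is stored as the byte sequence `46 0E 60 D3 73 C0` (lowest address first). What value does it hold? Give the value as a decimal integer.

In little-endian order the low byte comes first in memory.
Reassemble most-significant byte first: C0 73 D3 60 0E 46 → 0xC073D3600E46.
0xC073D3600E46 = 211603700059718.

211603700059718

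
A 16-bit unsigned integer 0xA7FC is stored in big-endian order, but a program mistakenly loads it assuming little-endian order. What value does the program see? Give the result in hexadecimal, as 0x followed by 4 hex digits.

Stored big-endian, the bytes at ascending addresses are A7 FC.
Read back as little-endian, the first byte is least significant, giving 0xFCA7.

0xFCA7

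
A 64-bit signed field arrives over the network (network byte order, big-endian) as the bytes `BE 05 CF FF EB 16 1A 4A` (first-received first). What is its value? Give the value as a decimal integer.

-4754165133551986102

Big-endian: lowest address holds the most-significant byte.
The bytes are already most-significant first: 0xBE05CFFFEB161A4A.
Top bit is set, so as a signed 64-bit value this is 0xBE05CFFFEB161A4A − 2^64 = -4754165133551986102.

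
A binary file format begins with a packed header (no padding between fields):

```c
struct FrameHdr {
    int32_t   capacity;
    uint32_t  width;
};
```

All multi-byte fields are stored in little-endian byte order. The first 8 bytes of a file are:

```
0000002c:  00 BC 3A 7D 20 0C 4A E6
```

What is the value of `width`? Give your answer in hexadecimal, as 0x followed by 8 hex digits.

0xE64A0C20

`width` follows `capacity` (4 bytes), so it starts at byte offset 4 and occupies 4 bytes.
Bytes at offsets 4..7: 20 0C 4A E6.
Little-endian: lowest address holds the least-significant byte.
Reassemble most-significant byte first: E6 4A 0C 20 → 0xE64A0C20.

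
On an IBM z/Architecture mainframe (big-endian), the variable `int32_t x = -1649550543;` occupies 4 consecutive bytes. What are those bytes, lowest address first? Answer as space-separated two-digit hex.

Two's complement of -1649550543 in 32 bits: 1649550543 = 0x625224CF; invert → 0x9DADDB30; add 1 → 0x9DADDB31.
Split into bytes (most-significant first): 9D AD DB 31.
Big-endian: lowest address holds the most-significant byte.
So the memory order matches the most-significant-first order: 9D AD DB 31.

9D AD DB 31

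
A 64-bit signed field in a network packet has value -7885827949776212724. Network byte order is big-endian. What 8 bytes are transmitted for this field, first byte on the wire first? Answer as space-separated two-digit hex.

Two's complement of -7885827949776212724 in 64 bits: 7885827949776212724 = 0x6D7016BD4A4212F4; invert → 0x928FE942B5BDED0B; add 1 → 0x928FE942B5BDED0C.
Split into bytes (most-significant first): 92 8F E9 42 B5 BD ED 0C.
In big-endian order the high byte comes first in memory.
So the memory order matches the most-significant-first order: 92 8F E9 42 B5 BD ED 0C.

92 8F E9 42 B5 BD ED 0C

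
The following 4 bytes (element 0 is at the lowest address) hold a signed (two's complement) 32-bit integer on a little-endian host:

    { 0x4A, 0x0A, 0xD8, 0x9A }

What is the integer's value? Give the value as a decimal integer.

-1697117622

In little-endian order the low byte comes first in memory.
Reassemble most-significant byte first: 9A D8 0A 4A → 0x9AD80A4A.
Top bit is set, so as a signed 32-bit value this is 0x9AD80A4A − 2^32 = -1697117622.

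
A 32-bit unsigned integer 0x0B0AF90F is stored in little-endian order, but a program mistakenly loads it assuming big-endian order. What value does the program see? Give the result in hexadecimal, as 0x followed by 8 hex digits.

Stored little-endian, the bytes at ascending addresses are 0F F9 0A 0B.
Read back as big-endian, the last byte is least significant, giving 0x0FF90A0B.

0x0FF90A0B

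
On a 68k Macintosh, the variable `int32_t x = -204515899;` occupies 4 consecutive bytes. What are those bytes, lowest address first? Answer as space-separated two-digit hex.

Two's complement of -204515899 in 32 bits: 204515899 = 0x0C30AA3B; invert → 0xF3CF55C4; add 1 → 0xF3CF55C5.
Split into bytes (most-significant first): F3 CF 55 C5.
Big-endian stores the most-significant byte at the lowest address.
So the memory order matches the most-significant-first order: F3 CF 55 C5.

F3 CF 55 C5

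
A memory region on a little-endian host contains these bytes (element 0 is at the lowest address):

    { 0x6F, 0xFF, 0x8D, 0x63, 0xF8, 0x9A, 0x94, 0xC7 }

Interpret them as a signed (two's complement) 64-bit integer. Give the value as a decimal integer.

In little-endian order the low byte comes first in memory.
Reassemble most-significant byte first: C7 94 9A F8 63 8D FF 6F → 0xC7949AF8638DFF6F.
Top bit is set, so as a signed 64-bit value this is 0xC7949AF8638DFF6F − 2^64 = -4065454171995898001.

-4065454171995898001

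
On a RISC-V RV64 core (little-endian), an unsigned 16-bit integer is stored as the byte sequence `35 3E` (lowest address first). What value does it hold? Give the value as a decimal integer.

Little-endian: lowest address holds the least-significant byte.
Reassemble most-significant byte first: 3E 35 → 0x3E35.
0x3E35 = 15925.

15925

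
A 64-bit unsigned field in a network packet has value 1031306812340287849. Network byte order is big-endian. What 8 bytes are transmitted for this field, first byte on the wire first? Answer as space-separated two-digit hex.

1031306812340287849 in hexadecimal, padded to 64 bits, is 0x0E4FF014EBFBB969.
Split into bytes (most-significant first): 0E 4F F0 14 EB FB B9 69.
Big-endian stores the most-significant byte at the lowest address.
So the memory order matches the most-significant-first order: 0E 4F F0 14 EB FB B9 69.

0E 4F F0 14 EB FB B9 69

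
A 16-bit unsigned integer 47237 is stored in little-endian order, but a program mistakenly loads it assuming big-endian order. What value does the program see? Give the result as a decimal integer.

34232

47237 in 16-bit hexadecimal is 0xB885.
Stored little-endian, the bytes at ascending addresses are 85 B8.
Read back as big-endian, the last byte is least significant, giving 0x85B8.
0x85B8 = 34232.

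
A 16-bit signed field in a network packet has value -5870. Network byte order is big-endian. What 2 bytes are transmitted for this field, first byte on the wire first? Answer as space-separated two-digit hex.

Two's complement of -5870 in 16 bits: 5870 = 0x16EE; invert → 0xE911; add 1 → 0xE912.
Split into bytes (most-significant first): E9 12.
In big-endian order the high byte comes first in memory.
So the memory order matches the most-significant-first order: E9 12.

E9 12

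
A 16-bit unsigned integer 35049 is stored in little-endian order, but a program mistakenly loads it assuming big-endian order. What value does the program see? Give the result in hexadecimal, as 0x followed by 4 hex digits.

35049 in 16-bit hexadecimal is 0x88E9.
Stored little-endian, the bytes at ascending addresses are E9 88.
Read back as big-endian, the last byte is least significant, giving 0xE988.

0xE988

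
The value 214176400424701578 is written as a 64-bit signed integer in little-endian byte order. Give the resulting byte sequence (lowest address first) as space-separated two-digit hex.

8A 0E 96 2A 4D E8 F8 02

214176400424701578 in hexadecimal, padded to 64 bits, is 0x02F8E84D2A960E8A.
Split into bytes (most-significant first): 02 F8 E8 4D 2A 96 0E 8A.
In little-endian order the low byte comes first in memory.
So at ascending addresses the bytes are 8A 0E 96 2A 4D E8 F8 02.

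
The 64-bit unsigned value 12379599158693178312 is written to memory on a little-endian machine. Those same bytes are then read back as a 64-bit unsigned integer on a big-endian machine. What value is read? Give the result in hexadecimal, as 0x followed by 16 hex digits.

0xC8ABA14BD82BCDAB

12379599158693178312 in 64-bit hexadecimal is 0xABCD2BD84BA1ABC8.
Stored little-endian, the bytes at ascending addresses are C8 AB A1 4B D8 2B CD AB.
Read back as big-endian, the last byte is least significant, giving 0xC8ABA14BD82BCDAB.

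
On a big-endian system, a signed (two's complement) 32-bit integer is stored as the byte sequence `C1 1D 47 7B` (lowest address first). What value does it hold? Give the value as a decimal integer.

-1055045765

In big-endian order the high byte comes first in memory.
The bytes are already most-significant first: 0xC11D477B.
Top bit is set, so as a signed 32-bit value this is 0xC11D477B − 2^32 = -1055045765.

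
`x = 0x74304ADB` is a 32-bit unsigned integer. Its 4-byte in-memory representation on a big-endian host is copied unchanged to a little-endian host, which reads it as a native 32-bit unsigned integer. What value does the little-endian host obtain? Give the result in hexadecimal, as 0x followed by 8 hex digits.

Stored big-endian, the bytes at ascending addresses are 74 30 4A DB.
Read back as little-endian, the first byte is least significant, giving 0xDB4A3074.

0xDB4A3074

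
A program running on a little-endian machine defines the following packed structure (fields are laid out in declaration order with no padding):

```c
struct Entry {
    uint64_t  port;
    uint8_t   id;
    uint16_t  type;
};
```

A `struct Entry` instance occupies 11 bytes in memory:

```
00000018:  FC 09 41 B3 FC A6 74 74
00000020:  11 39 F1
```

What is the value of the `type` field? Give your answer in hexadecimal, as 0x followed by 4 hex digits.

`type` follows `port` (8 B), `id` (1 B), so it starts at offset 8 + 1 = 9 and occupies 2 bytes.
Bytes at offsets 9..10: 39 F1.
In little-endian order the low byte comes first in memory.
Reassemble most-significant byte first: F1 39 → 0xF139.

0xF139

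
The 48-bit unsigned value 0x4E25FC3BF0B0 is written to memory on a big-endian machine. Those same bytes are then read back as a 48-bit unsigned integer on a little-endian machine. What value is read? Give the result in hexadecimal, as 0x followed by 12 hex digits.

0xB0F03BFC254E

Stored big-endian, the bytes at ascending addresses are 4E 25 FC 3B F0 B0.
Read back as little-endian, the first byte is least significant, giving 0xB0F03BFC254E.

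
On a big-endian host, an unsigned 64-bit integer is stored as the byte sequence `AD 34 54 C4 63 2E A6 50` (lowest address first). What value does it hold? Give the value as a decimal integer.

12480693669804811856

Big-endian stores the most-significant byte at the lowest address.
The bytes are already most-significant first: 0xAD3454C4632EA650.
0xAD3454C4632EA650 = 12480693669804811856.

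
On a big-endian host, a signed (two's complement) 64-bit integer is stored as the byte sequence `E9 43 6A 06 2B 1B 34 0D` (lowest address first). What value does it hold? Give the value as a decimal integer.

In big-endian order the high byte comes first in memory.
The bytes are already most-significant first: 0xE9436A062B1B340D.
Top bit is set, so as a signed 64-bit value this is 0xE9436A062B1B340D − 2^64 = -1638349264707177459.

-1638349264707177459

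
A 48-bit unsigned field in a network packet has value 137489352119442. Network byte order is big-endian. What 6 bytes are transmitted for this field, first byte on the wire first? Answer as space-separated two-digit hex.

7D 0B BB FE 54 92

137489352119442 in hexadecimal, padded to 48 bits, is 0x7D0BBBFE5492.
Split into bytes (most-significant first): 7D 0B BB FE 54 92.
Big-endian stores the most-significant byte at the lowest address.
So the memory order matches the most-significant-first order: 7D 0B BB FE 54 92.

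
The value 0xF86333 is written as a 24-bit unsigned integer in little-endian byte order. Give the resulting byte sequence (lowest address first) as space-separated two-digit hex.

Split into bytes (most-significant first): F8 63 33.
Little-endian: lowest address holds the least-significant byte.
So at ascending addresses the bytes are 33 63 F8.

33 63 F8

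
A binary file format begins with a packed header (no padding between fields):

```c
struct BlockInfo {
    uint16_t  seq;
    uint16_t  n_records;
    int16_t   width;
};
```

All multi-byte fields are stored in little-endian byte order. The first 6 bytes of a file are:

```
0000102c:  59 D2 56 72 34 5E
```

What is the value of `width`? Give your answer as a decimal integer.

24116

`width` follows `seq` (2 B), `n_records` (2 B), so it starts at offset 2 + 2 = 4 and occupies 2 bytes.
Bytes at offsets 4..5: 34 5E.
Little-endian stores the least-significant byte at the lowest address.
Reassemble most-significant byte first: 5E 34 → 0x5E34.
0x5E34 = 24116.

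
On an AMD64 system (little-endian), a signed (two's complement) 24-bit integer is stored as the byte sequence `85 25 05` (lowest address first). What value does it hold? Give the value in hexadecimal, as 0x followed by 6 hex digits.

0x052585

Little-endian stores the least-significant byte at the lowest address.
Reassemble most-significant byte first: 05 25 85 → 0x052585.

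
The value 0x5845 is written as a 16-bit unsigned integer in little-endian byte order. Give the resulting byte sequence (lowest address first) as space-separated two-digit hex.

45 58

Split into bytes (most-significant first): 58 45.
In little-endian order the low byte comes first in memory.
So at ascending addresses the bytes are 45 58.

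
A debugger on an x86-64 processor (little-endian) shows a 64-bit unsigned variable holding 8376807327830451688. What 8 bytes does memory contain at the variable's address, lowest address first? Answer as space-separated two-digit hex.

8376807327830451688 in hexadecimal, padded to 64 bits, is 0x744065E1E73925E8.
Split into bytes (most-significant first): 74 40 65 E1 E7 39 25 E8.
Little-endian: lowest address holds the least-significant byte.
So at ascending addresses the bytes are E8 25 39 E7 E1 65 40 74.

E8 25 39 E7 E1 65 40 74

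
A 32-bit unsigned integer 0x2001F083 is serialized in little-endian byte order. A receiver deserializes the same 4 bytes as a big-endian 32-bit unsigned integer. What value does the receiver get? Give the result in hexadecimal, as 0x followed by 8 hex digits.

Stored little-endian, the bytes at ascending addresses are 83 F0 01 20.
Read back as big-endian, the last byte is least significant, giving 0x83F00120.

0x83F00120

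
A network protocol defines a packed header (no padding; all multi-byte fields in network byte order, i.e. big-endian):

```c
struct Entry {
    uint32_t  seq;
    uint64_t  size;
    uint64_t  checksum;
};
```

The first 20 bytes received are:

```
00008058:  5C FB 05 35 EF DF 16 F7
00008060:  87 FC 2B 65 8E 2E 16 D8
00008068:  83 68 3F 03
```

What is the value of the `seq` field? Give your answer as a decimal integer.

`seq` is the first field, at byte offset 0, occupying 4 bytes.
Bytes at offsets 0..3: 5C FB 05 35.
Big-endian stores the most-significant byte at the lowest address.
The bytes are already most-significant first: 0x5CFB0535.
0x5CFB0535 = 1559954741.

1559954741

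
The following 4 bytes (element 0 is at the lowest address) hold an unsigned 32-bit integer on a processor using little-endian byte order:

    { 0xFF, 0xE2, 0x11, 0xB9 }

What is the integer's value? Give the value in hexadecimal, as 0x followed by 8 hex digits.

0xB911E2FF

Little-endian stores the least-significant byte at the lowest address.
Reassemble most-significant byte first: B9 11 E2 FF → 0xB911E2FF.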